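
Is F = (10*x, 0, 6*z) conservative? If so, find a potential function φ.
Yes, F is conservative. φ = 5*x**2 + 3*z**2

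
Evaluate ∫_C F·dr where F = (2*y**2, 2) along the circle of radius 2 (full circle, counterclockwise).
0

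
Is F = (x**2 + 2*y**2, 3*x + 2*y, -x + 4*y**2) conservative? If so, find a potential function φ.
No, ∇×F = (8*y, 1, 3 - 4*y) ≠ 0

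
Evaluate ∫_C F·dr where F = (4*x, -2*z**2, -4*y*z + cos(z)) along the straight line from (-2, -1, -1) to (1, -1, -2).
-sin(2) + sin(1)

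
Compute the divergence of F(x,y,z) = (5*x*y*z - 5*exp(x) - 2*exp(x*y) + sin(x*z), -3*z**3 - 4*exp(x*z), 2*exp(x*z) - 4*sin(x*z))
2*x*exp(x*z) - 4*x*cos(x*z) + 5*y*z - 2*y*exp(x*y) + z*cos(x*z) - 5*exp(x)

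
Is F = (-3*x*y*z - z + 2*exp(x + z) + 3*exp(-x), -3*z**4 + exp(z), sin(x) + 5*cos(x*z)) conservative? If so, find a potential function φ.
No, ∇×F = (12*z**3 - exp(z), -3*x*y + 5*z*sin(x*z) + 2*exp(x + z) - cos(x) - 1, 3*x*z) ≠ 0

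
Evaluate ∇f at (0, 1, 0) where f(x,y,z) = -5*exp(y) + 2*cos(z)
(0, -5*E, 0)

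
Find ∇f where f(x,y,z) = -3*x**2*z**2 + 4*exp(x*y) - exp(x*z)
(-6*x*z**2 + 4*y*exp(x*y) - z*exp(x*z), 4*x*exp(x*y), x*(-6*x*z - exp(x*z)))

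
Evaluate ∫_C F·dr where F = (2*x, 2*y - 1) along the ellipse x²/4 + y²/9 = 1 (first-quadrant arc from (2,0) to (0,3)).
2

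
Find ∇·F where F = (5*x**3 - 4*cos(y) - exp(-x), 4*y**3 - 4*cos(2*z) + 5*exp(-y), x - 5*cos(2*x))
15*x**2 + 12*y**2 - 5*exp(-y) + exp(-x)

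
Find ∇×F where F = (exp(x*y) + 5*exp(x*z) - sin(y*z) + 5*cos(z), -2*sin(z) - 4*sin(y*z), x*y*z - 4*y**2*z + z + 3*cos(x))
(x*z - 8*y*z + 4*y*cos(y*z) + 2*cos(z), 5*x*exp(x*z) - y*z - y*cos(y*z) + 3*sin(x) - 5*sin(z), -x*exp(x*y) + z*cos(y*z))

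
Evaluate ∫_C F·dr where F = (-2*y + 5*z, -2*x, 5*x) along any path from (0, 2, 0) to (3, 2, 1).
3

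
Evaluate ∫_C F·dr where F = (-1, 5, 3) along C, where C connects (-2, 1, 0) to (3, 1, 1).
-2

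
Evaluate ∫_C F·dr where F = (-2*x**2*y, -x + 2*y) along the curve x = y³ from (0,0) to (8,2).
-3072/5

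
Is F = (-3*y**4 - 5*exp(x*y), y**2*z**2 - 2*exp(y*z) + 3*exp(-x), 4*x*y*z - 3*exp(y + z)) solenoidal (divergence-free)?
No, ∇·F = 4*x*y + 2*y*z**2 - 5*y*exp(x*y) - 2*z*exp(y*z) - 3*exp(y + z)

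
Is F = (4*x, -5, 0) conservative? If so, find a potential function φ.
Yes, F is conservative. φ = 2*x**2 - 5*y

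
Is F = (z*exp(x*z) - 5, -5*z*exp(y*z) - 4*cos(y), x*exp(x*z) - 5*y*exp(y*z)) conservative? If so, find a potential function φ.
Yes, F is conservative. φ = -5*x + exp(x*z) - 5*exp(y*z) - 4*sin(y)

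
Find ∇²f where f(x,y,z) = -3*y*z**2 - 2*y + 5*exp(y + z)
-6*y + 10*exp(y + z)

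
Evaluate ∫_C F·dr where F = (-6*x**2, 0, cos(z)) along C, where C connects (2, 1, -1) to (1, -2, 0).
sin(1) + 14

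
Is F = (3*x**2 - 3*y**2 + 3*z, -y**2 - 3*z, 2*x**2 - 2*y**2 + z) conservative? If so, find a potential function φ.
No, ∇×F = (3 - 4*y, 3 - 4*x, 6*y) ≠ 0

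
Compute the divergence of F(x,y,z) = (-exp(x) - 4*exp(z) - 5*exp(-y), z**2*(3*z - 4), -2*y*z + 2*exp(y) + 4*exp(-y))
-2*y - exp(x)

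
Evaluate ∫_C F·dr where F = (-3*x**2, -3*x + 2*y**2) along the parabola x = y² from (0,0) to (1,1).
-4/3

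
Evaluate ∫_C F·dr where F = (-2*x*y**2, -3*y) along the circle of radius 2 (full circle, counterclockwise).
0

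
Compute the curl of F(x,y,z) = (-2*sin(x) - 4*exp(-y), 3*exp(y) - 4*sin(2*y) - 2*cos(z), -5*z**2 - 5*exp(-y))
(-2*sin(z) + 5*exp(-y), 0, -4*exp(-y))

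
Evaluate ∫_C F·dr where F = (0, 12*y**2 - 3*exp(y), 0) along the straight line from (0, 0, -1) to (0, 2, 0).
35 - 3*exp(2)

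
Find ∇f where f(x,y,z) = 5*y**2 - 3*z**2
(0, 10*y, -6*z)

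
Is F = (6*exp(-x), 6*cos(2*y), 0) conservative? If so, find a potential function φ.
Yes, F is conservative. φ = 3*sin(2*y) - 6*exp(-x)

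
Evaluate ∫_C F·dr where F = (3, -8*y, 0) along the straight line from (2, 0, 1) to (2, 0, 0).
0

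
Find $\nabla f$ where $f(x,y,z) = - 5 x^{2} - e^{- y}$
(-10*x, exp(-y), 0)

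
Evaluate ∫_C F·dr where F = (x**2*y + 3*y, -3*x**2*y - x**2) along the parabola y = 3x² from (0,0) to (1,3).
-69/10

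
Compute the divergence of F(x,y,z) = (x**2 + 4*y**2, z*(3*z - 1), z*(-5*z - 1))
2*x - 10*z - 1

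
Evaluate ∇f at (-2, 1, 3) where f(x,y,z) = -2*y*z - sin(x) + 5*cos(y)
(-cos(2), -6 - 5*sin(1), -2)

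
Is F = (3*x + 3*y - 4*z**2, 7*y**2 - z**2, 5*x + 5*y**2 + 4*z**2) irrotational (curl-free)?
No, ∇×F = (10*y + 2*z, -8*z - 5, -3)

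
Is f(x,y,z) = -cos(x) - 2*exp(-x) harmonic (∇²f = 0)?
No, ∇²f = cos(x) - 2*exp(-x)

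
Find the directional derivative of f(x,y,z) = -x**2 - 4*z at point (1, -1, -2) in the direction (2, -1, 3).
-8*sqrt(14)/7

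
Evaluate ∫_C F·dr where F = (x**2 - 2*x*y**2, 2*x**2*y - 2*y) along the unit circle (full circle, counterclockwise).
0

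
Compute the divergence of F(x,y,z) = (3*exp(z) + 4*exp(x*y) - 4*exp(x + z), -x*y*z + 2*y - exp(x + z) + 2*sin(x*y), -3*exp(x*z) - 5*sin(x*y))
-x*z - 3*x*exp(x*z) + 2*x*cos(x*y) + 4*y*exp(x*y) - 4*exp(x + z) + 2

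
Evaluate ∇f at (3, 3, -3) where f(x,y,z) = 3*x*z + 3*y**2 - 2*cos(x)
(-9 + 2*sin(3), 18, 9)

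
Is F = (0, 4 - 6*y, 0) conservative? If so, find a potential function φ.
Yes, F is conservative. φ = y*(4 - 3*y)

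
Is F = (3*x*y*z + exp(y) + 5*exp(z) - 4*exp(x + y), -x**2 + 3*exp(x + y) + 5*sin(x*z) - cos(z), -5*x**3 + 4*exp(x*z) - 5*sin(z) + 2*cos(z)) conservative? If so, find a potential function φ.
No, ∇×F = (-5*x*cos(x*z) - sin(z), 15*x**2 + 3*x*y - 4*z*exp(x*z) + 5*exp(z), -3*x*z - 2*x + 5*z*cos(x*z) - exp(y) + 7*exp(x + y)) ≠ 0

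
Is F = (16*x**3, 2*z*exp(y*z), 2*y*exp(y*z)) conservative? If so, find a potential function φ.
Yes, F is conservative. φ = 4*x**4 + 2*exp(y*z)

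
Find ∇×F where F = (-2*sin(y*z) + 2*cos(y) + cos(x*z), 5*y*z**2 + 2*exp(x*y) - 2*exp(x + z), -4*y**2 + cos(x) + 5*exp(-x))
(-10*y*z - 8*y + 2*exp(x + z), -x*sin(x*z) - 2*y*cos(y*z) + sin(x) + 5*exp(-x), 2*y*exp(x*y) + 2*z*cos(y*z) - 2*exp(x + z) + 2*sin(y))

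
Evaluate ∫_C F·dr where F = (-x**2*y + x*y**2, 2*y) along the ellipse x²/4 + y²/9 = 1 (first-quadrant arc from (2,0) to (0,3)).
3*pi/2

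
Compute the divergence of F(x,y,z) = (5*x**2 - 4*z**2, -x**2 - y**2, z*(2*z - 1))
10*x - 2*y + 4*z - 1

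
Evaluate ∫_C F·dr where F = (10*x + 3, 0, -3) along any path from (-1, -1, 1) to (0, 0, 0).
1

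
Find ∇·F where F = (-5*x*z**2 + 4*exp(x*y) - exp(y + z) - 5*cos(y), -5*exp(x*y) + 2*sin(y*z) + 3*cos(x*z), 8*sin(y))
-5*x*exp(x*y) + 4*y*exp(x*y) - 5*z**2 + 2*z*cos(y*z)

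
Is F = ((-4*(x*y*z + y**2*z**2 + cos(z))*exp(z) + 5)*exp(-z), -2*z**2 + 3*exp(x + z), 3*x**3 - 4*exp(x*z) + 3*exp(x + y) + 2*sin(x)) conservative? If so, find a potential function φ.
No, ∇×F = (4*z + 3*exp(x + y) - 3*exp(x + z), -9*x**2 - 4*x*y - 8*y**2*z + 4*z*exp(x*z) - 3*exp(x + y) + 4*sin(z) - 2*cos(x) - 5*exp(-z), 4*x*z + 8*y*z**2 + 3*exp(x + z)) ≠ 0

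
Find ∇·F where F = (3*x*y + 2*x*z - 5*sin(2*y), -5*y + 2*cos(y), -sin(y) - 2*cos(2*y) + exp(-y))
3*y + 2*z - 2*sin(y) - 5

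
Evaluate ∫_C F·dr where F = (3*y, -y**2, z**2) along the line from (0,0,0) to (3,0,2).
8/3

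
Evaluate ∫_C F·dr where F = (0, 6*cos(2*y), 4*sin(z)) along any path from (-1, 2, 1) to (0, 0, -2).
-4*cos(2) + 4*cos(1) - 3*sin(4)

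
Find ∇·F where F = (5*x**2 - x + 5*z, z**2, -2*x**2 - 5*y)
10*x - 1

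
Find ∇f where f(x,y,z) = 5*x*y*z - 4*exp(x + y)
(5*y*z - 4*exp(x + y), 5*x*z - 4*exp(x + y), 5*x*y)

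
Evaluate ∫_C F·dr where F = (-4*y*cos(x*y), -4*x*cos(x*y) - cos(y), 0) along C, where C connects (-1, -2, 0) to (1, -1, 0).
3*sin(2) + 5*sin(1)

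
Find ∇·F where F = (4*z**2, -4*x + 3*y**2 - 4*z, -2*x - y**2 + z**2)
6*y + 2*z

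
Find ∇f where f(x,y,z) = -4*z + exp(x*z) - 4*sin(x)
(z*exp(x*z) - 4*cos(x), 0, x*exp(x*z) - 4)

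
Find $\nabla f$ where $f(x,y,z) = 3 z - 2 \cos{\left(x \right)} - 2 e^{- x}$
(2*sin(x) + 2*exp(-x), 0, 3)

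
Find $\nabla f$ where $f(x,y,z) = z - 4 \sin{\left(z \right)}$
(0, 0, 1 - 4*cos(z))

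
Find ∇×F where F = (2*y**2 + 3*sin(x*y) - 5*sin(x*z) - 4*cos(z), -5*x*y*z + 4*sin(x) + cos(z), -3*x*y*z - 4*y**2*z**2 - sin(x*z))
(5*x*y - 3*x*z - 8*y*z**2 + sin(z), -5*x*cos(x*z) + 3*y*z + z*cos(x*z) + 4*sin(z), -3*x*cos(x*y) - 5*y*z - 4*y + 4*cos(x))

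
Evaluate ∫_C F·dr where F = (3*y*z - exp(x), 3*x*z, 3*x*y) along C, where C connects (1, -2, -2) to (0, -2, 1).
-13 + E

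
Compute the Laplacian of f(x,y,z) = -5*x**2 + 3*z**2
-4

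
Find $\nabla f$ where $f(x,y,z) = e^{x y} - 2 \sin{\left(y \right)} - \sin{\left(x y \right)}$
(y*(exp(x*y) - cos(x*y)), x*exp(x*y) - x*cos(x*y) - 2*cos(y), 0)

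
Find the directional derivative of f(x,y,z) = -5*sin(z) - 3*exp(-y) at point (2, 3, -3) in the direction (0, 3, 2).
sqrt(13)*(9 - 10*exp(3)*cos(3))*exp(-3)/13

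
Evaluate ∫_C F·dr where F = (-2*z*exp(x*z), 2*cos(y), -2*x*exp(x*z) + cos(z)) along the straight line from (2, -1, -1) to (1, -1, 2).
-2*exp(2) + 2*exp(-2) + sin(1) + sin(2)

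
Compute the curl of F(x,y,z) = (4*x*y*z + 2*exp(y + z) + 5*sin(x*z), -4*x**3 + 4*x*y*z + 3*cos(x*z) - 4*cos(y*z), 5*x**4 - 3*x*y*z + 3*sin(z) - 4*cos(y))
(-4*x*y - 3*x*z + 3*x*sin(x*z) - 4*y*sin(y*z) + 4*sin(y), -20*x**3 + 4*x*y + 5*x*cos(x*z) + 3*y*z + 2*exp(y + z), -12*x**2 - 4*x*z + 4*y*z - 3*z*sin(x*z) - 2*exp(y + z))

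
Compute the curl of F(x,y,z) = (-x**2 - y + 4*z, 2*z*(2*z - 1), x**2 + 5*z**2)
(2 - 8*z, 4 - 2*x, 1)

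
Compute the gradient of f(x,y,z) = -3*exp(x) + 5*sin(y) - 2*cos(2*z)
(-3*exp(x), 5*cos(y), 4*sin(2*z))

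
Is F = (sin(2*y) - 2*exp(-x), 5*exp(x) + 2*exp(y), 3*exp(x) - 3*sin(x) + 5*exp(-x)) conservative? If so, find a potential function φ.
No, ∇×F = (0, -3*exp(x) + 3*cos(x) + 5*exp(-x), 5*exp(x) - 2*cos(2*y)) ≠ 0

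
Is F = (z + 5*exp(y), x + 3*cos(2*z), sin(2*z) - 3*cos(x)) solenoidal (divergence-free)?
No, ∇·F = 2*cos(2*z)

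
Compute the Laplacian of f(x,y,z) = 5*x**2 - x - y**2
8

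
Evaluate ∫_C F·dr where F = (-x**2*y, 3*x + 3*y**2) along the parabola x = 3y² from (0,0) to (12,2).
-6688/7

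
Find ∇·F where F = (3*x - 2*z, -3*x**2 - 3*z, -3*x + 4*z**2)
8*z + 3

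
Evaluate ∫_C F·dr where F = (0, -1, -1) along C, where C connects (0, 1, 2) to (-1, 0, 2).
1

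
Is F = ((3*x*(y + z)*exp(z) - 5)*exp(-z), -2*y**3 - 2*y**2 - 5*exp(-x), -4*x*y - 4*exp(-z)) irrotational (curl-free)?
No, ∇×F = (-4*x, 3*x + 4*y + 5*exp(-z), -3*x + 5*exp(-x))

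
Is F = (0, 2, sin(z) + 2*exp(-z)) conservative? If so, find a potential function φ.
Yes, F is conservative. φ = 2*y - cos(z) - 2*exp(-z)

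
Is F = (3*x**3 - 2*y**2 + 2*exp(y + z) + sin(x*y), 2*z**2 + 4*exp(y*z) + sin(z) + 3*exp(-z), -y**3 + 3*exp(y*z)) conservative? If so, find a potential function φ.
No, ∇×F = (-3*y**2 - 4*y*exp(y*z) + 3*z*exp(y*z) - 4*z - cos(z) + 3*exp(-z), 2*exp(y + z), -x*cos(x*y) + 4*y - 2*exp(y + z)) ≠ 0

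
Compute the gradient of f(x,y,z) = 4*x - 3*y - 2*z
(4, -3, -2)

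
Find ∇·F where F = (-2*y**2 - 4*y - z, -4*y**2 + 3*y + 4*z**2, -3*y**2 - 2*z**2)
-8*y - 4*z + 3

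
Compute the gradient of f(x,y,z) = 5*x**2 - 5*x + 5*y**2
(10*x - 5, 10*y, 0)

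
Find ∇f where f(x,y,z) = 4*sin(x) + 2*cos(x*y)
(-2*y*sin(x*y) + 4*cos(x), -2*x*sin(x*y), 0)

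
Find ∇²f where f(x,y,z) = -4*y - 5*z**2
-10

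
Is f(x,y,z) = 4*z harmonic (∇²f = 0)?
Yes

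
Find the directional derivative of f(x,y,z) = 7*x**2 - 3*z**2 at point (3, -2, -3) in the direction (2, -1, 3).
69*sqrt(14)/7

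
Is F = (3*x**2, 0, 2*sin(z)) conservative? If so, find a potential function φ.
Yes, F is conservative. φ = x**3 - 2*cos(z)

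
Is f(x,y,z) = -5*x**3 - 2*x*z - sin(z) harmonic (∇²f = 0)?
No, ∇²f = -30*x + sin(z)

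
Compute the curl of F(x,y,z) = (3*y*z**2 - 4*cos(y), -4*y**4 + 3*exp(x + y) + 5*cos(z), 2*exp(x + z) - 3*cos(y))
(3*sin(y) + 5*sin(z), 6*y*z - 2*exp(x + z), -3*z**2 + 3*exp(x + y) - 4*sin(y))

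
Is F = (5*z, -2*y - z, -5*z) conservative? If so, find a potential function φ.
No, ∇×F = (1, 5, 0) ≠ 0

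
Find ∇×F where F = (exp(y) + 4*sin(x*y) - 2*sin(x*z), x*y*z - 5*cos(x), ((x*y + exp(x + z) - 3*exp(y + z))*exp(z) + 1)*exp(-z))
(-x*y + x - 3*exp(y + z), -2*x*cos(x*z) - y - exp(x + z), -4*x*cos(x*y) + y*z - exp(y) + 5*sin(x))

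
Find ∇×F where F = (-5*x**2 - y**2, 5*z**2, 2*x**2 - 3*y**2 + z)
(-6*y - 10*z, -4*x, 2*y)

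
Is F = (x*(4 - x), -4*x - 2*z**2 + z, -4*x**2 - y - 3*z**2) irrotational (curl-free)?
No, ∇×F = (4*z - 2, 8*x, -4)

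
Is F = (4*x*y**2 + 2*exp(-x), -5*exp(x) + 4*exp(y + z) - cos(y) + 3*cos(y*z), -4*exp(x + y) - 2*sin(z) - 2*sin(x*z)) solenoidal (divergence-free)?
No, ∇·F = -2*x*cos(x*z) + 4*y**2 - 3*z*sin(y*z) + 4*exp(y + z) + sin(y) - 2*cos(z) - 2*exp(-x)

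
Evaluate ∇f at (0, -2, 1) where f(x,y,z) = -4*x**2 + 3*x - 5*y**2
(3, 20, 0)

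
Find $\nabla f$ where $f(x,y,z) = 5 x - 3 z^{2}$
(5, 0, -6*z)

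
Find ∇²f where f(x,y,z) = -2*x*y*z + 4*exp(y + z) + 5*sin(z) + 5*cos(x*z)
-5*x**2*cos(x*z) - 5*z**2*cos(x*z) + 8*exp(y + z) - 5*sin(z)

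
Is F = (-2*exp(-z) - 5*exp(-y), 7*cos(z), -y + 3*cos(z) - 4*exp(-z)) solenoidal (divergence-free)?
No, ∇·F = -3*sin(z) + 4*exp(-z)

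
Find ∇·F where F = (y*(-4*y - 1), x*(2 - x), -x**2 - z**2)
-2*z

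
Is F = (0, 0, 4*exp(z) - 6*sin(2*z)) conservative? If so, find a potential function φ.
Yes, F is conservative. φ = 4*exp(z) + 3*cos(2*z)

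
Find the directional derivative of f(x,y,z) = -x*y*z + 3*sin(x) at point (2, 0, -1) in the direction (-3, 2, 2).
sqrt(17)*(4 - 9*cos(2))/17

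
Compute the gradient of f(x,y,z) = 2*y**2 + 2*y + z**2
(0, 4*y + 2, 2*z)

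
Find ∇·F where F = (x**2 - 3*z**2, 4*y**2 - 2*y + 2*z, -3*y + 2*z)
2*x + 8*y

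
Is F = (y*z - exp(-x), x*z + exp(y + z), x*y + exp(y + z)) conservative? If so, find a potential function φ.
Yes, F is conservative. φ = x*y*z + exp(y + z) + exp(-x)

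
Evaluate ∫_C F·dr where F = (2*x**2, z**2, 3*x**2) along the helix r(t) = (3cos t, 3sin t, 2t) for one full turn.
102*pi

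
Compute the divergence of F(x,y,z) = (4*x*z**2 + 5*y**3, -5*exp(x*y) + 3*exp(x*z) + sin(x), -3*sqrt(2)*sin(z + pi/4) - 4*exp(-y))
-5*x*exp(x*y) + 4*z**2 - 3*sqrt(2)*cos(z + pi/4)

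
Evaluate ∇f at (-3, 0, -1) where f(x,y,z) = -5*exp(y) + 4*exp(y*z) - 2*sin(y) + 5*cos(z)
(0, -11, 5*sin(1))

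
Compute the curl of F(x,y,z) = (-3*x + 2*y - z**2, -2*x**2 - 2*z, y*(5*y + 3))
(10*y + 5, -2*z, -4*x - 2)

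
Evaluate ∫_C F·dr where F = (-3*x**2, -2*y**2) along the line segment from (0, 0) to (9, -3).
-711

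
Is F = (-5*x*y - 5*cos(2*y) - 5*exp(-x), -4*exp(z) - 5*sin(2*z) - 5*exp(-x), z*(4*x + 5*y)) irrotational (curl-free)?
No, ∇×F = (5*z + 4*exp(z) + 10*cos(2*z), -4*z, 5*x - 10*sin(2*y) + 5*exp(-x))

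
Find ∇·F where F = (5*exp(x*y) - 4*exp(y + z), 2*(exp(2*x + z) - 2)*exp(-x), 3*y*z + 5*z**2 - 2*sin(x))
5*y*exp(x*y) + 3*y + 10*z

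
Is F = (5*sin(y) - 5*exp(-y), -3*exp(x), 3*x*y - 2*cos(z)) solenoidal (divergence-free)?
No, ∇·F = 2*sin(z)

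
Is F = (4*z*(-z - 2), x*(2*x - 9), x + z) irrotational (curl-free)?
No, ∇×F = (0, -8*z - 9, 4*x - 9)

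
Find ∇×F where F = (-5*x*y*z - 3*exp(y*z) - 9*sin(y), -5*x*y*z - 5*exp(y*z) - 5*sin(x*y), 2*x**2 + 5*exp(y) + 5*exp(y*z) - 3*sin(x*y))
(5*x*y - 3*x*cos(x*y) + 5*y*exp(y*z) + 5*z*exp(y*z) + 5*exp(y), -5*x*y - 4*x - 3*y*exp(y*z) + 3*y*cos(x*y), 5*x*z - 5*y*z - 5*y*cos(x*y) + 3*z*exp(y*z) + 9*cos(y))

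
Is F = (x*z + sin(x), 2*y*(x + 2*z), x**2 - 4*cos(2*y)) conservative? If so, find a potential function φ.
No, ∇×F = (-4*y + 8*sin(2*y), -x, 2*y) ≠ 0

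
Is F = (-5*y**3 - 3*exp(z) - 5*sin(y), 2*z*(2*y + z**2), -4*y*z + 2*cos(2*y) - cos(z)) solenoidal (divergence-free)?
No, ∇·F = -4*y + 4*z + sin(z)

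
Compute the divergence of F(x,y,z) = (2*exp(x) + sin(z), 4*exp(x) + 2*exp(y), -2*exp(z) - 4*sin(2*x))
2*exp(x) + 2*exp(y) - 2*exp(z)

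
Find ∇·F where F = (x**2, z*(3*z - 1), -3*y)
2*x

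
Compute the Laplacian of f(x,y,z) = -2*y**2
-4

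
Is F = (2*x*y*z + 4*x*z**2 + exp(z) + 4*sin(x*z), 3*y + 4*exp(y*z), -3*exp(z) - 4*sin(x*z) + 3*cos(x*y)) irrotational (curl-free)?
No, ∇×F = (-3*x*sin(x*y) - 4*y*exp(y*z), 2*x*y + 8*x*z + 4*x*cos(x*z) + 3*y*sin(x*y) + 4*z*cos(x*z) + exp(z), -2*x*z)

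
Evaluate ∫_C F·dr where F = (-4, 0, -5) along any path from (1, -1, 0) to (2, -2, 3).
-19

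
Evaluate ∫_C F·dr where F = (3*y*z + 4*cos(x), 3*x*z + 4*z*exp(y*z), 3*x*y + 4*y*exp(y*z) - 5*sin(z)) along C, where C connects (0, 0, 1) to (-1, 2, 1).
-10 - 4*sin(1) + 4*exp(2)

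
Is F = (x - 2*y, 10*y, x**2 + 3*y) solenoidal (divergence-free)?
No, ∇·F = 11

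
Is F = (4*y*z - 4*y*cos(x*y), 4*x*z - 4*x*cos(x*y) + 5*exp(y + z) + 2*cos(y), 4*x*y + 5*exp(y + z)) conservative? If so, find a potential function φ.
Yes, F is conservative. φ = 4*x*y*z + 5*exp(y + z) + 2*sin(y) - 4*sin(x*y)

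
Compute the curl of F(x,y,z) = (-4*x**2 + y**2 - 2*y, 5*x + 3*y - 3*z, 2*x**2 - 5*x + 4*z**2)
(3, 5 - 4*x, 7 - 2*y)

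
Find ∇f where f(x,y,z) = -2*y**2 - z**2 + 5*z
(0, -4*y, 5 - 2*z)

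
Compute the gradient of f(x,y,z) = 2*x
(2, 0, 0)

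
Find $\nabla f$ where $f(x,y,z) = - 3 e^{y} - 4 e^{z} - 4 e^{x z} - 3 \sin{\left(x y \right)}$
(-3*y*cos(x*y) - 4*z*exp(x*z), -3*x*cos(x*y) - 3*exp(y), -4*x*exp(x*z) - 4*exp(z))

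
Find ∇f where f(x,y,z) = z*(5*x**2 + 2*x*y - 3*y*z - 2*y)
(2*z*(5*x + y), z*(2*x - 3*z - 2), 5*x**2 + 2*x*y - 6*y*z - 2*y)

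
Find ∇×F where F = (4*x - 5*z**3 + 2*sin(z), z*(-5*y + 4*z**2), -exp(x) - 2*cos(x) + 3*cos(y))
(5*y - 12*z**2 - 3*sin(y), -15*z**2 + exp(x) - 2*sin(x) + 2*cos(z), 0)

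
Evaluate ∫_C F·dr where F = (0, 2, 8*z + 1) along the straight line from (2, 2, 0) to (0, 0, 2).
14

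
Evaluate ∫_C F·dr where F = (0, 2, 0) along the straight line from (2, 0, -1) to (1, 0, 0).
0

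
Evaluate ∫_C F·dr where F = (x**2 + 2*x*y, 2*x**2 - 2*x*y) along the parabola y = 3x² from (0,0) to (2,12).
-2336/15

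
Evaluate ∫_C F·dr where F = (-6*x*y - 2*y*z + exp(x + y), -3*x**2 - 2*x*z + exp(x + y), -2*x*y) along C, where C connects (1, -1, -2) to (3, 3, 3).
-135 + exp(6)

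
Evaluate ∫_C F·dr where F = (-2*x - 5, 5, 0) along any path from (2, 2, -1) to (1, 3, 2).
13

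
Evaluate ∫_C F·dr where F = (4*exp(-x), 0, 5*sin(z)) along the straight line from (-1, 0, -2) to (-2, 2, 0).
-4*exp(2) - 5 + 5*cos(2) + 4*E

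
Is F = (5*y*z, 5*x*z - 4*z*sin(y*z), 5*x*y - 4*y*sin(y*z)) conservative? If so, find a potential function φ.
Yes, F is conservative. φ = 5*x*y*z + 4*cos(y*z)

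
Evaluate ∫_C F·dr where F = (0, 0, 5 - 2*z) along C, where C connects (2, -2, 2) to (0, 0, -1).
-12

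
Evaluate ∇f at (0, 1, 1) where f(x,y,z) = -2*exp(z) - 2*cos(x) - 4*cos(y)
(0, 4*sin(1), -2*E)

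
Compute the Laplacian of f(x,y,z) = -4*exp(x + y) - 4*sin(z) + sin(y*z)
-y**2*sin(y*z) - z**2*sin(y*z) - 8*exp(x + y) + 4*sin(z)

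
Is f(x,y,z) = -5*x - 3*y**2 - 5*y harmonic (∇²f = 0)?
No, ∇²f = -6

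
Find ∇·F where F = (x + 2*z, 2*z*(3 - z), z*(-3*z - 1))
-6*z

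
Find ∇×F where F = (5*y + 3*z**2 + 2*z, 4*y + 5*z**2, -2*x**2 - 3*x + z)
(-10*z, 4*x + 6*z + 5, -5)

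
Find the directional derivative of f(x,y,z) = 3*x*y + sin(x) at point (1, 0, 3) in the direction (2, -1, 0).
sqrt(5)*(-3 + 2*cos(1))/5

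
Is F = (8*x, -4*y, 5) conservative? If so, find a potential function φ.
Yes, F is conservative. φ = 4*x**2 - 2*y**2 + 5*z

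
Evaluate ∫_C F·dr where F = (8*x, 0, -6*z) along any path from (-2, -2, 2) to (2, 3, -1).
9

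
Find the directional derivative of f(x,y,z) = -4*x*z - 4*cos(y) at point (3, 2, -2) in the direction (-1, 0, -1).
2*sqrt(2)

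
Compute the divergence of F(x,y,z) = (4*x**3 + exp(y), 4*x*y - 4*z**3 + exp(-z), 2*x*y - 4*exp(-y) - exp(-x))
4*x*(3*x + 1)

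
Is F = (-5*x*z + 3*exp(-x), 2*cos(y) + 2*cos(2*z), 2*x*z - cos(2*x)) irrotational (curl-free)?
No, ∇×F = (4*sin(2*z), -5*x - 2*z - 2*sin(2*x), 0)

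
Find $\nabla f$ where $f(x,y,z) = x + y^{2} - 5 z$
(1, 2*y, -5)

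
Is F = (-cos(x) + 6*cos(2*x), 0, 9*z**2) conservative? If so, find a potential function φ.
Yes, F is conservative. φ = 3*z**3 - sin(x) + 3*sin(2*x)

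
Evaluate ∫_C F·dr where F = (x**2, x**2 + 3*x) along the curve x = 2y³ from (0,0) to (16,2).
30712/21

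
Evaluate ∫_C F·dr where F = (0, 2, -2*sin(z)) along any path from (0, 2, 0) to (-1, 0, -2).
-6 + 2*cos(2)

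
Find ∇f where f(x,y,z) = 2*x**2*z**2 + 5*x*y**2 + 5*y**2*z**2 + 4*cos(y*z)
(4*x*z**2 + 5*y**2, 10*x*y + 10*y*z**2 - 4*z*sin(y*z), 4*x**2*z + 10*y**2*z - 4*y*sin(y*z))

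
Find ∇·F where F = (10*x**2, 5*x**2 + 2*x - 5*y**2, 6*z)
20*x - 10*y + 6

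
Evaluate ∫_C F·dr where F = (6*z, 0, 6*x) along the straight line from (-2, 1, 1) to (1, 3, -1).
6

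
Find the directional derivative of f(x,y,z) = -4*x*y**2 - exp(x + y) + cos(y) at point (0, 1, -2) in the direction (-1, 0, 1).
sqrt(2)*(E + 4)/2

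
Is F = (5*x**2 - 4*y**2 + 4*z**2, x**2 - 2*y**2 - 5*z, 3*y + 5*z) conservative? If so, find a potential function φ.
No, ∇×F = (8, 8*z, 2*x + 8*y) ≠ 0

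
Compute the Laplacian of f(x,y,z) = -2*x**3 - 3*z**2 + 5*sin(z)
-12*x - 5*sin(z) - 6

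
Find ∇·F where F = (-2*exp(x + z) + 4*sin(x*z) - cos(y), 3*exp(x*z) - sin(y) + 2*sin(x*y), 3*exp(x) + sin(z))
2*x*cos(x*y) + 4*z*cos(x*z) - 2*exp(x + z) - cos(y) + cos(z)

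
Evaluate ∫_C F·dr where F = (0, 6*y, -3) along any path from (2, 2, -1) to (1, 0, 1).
-18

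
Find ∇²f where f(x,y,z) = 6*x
0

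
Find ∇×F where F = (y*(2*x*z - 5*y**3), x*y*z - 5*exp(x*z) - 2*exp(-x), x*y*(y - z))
(x*(y - z + 5*exp(x*z)), y*(2*x - y + z), -2*x*z + 20*y**3 + y*z - 5*z*exp(x*z) + 2*exp(-x))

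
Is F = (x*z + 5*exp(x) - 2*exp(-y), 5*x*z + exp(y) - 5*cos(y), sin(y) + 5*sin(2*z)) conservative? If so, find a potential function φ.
No, ∇×F = (-5*x + cos(y), x, 5*z - 2*exp(-y)) ≠ 0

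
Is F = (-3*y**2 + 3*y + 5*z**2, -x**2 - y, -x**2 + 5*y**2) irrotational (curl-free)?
No, ∇×F = (10*y, 2*x + 10*z, -2*x + 6*y - 3)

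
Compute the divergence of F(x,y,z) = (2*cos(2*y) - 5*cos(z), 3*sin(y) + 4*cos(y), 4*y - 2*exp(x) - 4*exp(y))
-4*sin(y) + 3*cos(y)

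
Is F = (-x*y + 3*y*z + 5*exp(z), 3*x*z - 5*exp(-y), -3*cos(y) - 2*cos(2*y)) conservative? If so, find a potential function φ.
No, ∇×F = (-3*x + 3*sin(y) + 4*sin(2*y), 3*y + 5*exp(z), x) ≠ 0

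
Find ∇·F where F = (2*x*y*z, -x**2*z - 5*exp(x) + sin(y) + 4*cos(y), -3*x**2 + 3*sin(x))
2*y*z - 4*sin(y) + cos(y)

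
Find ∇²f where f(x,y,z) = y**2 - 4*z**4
2 - 48*z**2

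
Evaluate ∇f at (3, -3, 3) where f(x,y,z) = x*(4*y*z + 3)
(-33, 36, -36)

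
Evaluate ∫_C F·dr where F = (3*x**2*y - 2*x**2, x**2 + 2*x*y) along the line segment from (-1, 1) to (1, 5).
34/3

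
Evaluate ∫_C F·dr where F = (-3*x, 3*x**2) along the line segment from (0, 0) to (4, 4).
40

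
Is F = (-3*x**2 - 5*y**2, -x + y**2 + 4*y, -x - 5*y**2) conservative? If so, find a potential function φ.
No, ∇×F = (-10*y, 1, 10*y - 1) ≠ 0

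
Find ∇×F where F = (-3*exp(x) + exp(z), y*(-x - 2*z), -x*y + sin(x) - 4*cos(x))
(-x + 2*y, y + exp(z) - 4*sin(x) - cos(x), -y)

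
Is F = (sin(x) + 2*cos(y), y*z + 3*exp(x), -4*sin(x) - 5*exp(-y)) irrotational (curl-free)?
No, ∇×F = (-y + 5*exp(-y), 4*cos(x), 3*exp(x) + 2*sin(y))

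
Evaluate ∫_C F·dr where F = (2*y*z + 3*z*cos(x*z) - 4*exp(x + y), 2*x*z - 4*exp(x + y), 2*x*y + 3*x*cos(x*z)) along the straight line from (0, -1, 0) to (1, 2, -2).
-4*exp(3) - 8 - 3*sin(2) + 4*exp(-1)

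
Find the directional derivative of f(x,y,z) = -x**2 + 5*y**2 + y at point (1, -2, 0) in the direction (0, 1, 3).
-19*sqrt(10)/10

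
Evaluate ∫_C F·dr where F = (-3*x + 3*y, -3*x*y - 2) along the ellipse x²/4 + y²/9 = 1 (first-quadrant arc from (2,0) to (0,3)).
-18 - 9*pi/2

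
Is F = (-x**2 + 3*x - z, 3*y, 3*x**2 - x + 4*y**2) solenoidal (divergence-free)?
No, ∇·F = 6 - 2*x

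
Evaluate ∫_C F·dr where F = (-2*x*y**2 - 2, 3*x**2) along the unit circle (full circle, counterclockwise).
0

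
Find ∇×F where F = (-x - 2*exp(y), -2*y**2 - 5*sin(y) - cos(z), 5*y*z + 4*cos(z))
(5*z - sin(z), 0, 2*exp(y))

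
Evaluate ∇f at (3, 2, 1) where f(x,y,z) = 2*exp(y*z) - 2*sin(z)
(0, 2*exp(2), -2*cos(1) + 4*exp(2))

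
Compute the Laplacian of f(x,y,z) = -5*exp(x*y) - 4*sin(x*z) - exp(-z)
-5*x**2*exp(x*y) + 4*x**2*sin(x*z) - 5*y**2*exp(x*y) + 4*z**2*sin(x*z) - exp(-z)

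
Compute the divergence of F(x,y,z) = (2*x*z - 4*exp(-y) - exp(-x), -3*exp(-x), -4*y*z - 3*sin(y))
-4*y + 2*z + exp(-x)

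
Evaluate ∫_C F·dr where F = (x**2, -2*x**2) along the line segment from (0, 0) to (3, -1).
15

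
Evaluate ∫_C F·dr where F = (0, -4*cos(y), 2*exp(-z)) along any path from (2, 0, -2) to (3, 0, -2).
0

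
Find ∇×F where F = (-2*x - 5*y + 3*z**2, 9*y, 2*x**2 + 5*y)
(5, -4*x + 6*z, 5)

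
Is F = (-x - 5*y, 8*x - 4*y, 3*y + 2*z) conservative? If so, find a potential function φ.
No, ∇×F = (3, 0, 13) ≠ 0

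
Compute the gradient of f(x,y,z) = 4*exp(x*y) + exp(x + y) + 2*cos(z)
(4*y*exp(x*y) + exp(x + y), 4*x*exp(x*y) + exp(x + y), -2*sin(z))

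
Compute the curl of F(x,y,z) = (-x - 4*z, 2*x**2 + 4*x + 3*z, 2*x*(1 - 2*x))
(-3, 8*x - 6, 4*x + 4)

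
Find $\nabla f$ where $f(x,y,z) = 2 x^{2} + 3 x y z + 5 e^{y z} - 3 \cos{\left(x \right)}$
(4*x + 3*y*z + 3*sin(x), z*(3*x + 5*exp(y*z)), y*(3*x + 5*exp(y*z)))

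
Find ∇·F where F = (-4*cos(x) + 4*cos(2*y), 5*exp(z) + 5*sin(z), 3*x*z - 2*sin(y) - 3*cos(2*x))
3*x + 4*sin(x)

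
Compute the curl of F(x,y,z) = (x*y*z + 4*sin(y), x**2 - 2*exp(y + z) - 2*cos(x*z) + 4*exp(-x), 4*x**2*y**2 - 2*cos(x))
(8*x**2*y - 2*x*sin(x*z) + 2*exp(y + z), -8*x*y**2 + x*y - 2*sin(x), -x*z + 2*x + 2*z*sin(x*z) - 4*cos(y) - 4*exp(-x))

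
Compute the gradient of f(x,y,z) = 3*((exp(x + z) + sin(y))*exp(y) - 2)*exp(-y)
(3*exp(x + z), 3*cos(y) + 6*exp(-y), 3*exp(x + z))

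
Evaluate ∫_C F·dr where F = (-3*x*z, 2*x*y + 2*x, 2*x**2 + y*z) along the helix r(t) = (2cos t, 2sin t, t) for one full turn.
6*pi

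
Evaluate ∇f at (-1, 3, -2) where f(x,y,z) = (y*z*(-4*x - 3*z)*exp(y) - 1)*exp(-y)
(24, -20 + exp(-3), 48)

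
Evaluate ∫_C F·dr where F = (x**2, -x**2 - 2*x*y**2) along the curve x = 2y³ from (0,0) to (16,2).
26240/21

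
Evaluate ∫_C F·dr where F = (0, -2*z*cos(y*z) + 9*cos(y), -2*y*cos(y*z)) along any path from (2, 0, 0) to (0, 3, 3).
-2*sin(9) + 9*sin(3)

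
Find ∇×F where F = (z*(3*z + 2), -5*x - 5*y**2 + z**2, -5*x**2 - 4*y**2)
(-8*y - 2*z, 10*x + 6*z + 2, -5)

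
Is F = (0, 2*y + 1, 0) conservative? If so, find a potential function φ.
Yes, F is conservative. φ = y*(y + 1)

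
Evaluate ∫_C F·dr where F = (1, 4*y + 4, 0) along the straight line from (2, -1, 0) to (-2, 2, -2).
14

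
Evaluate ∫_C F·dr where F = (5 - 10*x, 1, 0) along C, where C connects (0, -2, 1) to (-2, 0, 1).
-28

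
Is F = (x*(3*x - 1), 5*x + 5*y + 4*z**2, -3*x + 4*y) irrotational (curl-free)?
No, ∇×F = (4 - 8*z, 3, 5)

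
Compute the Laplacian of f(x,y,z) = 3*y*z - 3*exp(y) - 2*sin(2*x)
-3*exp(y) + 8*sin(2*x)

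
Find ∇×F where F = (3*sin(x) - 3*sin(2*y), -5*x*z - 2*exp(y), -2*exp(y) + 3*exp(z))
(5*x - 2*exp(y), 0, -5*z + 6*cos(2*y))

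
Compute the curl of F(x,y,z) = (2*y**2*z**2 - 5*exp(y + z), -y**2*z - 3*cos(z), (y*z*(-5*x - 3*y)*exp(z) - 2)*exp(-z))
(-5*x*z + y**2 - 6*y*z - 3*sin(z), 4*y**2*z + 5*y*z - 5*exp(y + z), -4*y*z**2 + 5*exp(y + z))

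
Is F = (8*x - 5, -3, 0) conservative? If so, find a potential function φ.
Yes, F is conservative. φ = 4*x**2 - 5*x - 3*y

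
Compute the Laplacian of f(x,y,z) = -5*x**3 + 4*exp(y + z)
-30*x + 8*exp(y + z)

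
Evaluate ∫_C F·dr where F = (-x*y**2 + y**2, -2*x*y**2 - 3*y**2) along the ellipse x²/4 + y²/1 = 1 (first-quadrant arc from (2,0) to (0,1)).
-4/3 - pi/4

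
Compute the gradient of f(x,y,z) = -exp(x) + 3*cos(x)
(-exp(x) - 3*sin(x), 0, 0)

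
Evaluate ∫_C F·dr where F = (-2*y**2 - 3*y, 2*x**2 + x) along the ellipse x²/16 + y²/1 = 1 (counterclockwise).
16*pi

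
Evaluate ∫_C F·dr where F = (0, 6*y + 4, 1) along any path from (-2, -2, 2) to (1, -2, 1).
-1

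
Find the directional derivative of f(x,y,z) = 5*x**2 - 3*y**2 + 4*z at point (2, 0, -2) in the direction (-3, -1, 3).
-48*sqrt(19)/19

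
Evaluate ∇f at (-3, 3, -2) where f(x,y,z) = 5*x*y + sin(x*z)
(15 - 2*cos(6), -15, -3*cos(6))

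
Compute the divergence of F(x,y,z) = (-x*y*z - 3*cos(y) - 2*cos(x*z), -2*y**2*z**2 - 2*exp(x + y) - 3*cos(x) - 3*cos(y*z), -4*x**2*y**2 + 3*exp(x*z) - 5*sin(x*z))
3*x*exp(x*z) - 5*x*cos(x*z) - 4*y*z**2 - y*z + 2*z*sin(x*z) + 3*z*sin(y*z) - 2*exp(x + y)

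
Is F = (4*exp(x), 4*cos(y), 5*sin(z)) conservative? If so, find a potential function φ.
Yes, F is conservative. φ = 4*exp(x) + 4*sin(y) - 5*cos(z)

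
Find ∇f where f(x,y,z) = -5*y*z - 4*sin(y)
(0, -5*z - 4*cos(y), -5*y)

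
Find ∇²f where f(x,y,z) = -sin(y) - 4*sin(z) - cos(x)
sin(y) + 4*sin(z) + cos(x)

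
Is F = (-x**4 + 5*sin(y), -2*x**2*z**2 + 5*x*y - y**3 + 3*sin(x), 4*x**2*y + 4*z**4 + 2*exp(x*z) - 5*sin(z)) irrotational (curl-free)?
No, ∇×F = (4*x**2*(z + 1), -8*x*y - 2*z*exp(x*z), -4*x*z**2 + 5*y + 3*cos(x) - 5*cos(y))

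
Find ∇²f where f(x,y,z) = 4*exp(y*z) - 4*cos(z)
4*y**2*exp(y*z) + 4*z**2*exp(y*z) + 4*cos(z)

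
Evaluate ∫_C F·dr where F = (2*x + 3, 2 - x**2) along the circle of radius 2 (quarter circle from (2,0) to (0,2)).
-34/3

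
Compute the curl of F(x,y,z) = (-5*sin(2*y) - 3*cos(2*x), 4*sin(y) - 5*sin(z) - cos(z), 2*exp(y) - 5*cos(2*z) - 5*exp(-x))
(2*exp(y) - sin(z) + 5*cos(z), -5*exp(-x), 10*cos(2*y))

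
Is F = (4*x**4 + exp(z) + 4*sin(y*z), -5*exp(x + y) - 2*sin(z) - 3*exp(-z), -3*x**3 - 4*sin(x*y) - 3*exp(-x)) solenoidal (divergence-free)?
No, ∇·F = 16*x**3 - 5*exp(x + y)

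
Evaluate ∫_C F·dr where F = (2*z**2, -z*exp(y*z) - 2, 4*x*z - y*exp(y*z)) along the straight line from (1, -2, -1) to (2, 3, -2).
-exp(-6) + 4 + exp(2)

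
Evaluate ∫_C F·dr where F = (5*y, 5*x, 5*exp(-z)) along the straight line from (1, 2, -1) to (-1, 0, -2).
-5*exp(2) - 10 + 5*E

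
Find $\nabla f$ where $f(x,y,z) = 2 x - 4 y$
(2, -4, 0)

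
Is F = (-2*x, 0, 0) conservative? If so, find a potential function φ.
Yes, F is conservative. φ = -x**2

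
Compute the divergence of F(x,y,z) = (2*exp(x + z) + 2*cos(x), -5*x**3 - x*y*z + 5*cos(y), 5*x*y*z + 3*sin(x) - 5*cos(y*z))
5*x*y - x*z + 5*y*sin(y*z) + 2*exp(x + z) - 2*sin(x) - 5*sin(y)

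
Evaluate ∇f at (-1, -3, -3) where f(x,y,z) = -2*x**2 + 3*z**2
(4, 0, -18)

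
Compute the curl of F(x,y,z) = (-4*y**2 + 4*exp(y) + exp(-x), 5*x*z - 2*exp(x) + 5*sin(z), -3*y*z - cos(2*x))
(-5*x - 3*z - 5*cos(z), -2*sin(2*x), 8*y + 5*z - 2*exp(x) - 4*exp(y))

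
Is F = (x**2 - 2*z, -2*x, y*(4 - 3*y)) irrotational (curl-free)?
No, ∇×F = (4 - 6*y, -2, -2)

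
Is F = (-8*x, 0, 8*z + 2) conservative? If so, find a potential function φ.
Yes, F is conservative. φ = -4*x**2 + 4*z**2 + 2*z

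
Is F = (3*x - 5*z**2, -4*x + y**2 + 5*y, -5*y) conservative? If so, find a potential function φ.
No, ∇×F = (-5, -10*z, -4) ≠ 0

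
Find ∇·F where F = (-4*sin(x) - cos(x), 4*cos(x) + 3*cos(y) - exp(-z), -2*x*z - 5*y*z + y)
-2*x - 5*y + sin(x) - 3*sin(y) - 4*cos(x)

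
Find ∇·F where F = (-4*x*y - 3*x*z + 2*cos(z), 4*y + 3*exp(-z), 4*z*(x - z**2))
4*x - 4*y - 12*z**2 - 3*z + 4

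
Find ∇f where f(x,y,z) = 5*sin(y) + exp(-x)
(-exp(-x), 5*cos(y), 0)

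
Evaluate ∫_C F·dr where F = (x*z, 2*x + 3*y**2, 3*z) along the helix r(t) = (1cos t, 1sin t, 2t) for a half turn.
3*pi*(1 + 4*pi)/2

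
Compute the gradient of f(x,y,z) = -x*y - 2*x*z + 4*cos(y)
(-y - 2*z, -x - 4*sin(y), -2*x)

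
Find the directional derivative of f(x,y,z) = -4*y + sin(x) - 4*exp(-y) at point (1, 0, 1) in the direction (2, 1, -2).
2*cos(1)/3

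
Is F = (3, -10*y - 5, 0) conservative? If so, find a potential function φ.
Yes, F is conservative. φ = 3*x - 5*y**2 - 5*y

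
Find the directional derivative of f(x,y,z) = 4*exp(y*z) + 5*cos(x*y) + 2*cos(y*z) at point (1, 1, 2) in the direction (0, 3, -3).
sqrt(2)*(-5*sin(1)/2 - sin(2) + 2*exp(2))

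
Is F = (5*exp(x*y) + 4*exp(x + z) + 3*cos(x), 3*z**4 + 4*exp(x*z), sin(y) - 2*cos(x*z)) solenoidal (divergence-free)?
No, ∇·F = 2*x*sin(x*z) + 5*y*exp(x*y) + 4*exp(x + z) - 3*sin(x)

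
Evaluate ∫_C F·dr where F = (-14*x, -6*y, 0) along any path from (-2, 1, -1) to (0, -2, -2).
19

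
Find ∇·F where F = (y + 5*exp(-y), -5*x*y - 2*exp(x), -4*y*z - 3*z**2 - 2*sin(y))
-5*x - 4*y - 6*z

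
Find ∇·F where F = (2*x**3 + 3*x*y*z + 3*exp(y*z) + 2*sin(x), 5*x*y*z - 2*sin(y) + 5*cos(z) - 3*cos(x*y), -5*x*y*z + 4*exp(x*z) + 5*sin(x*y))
6*x**2 - 5*x*y + 5*x*z + 4*x*exp(x*z) + 3*x*sin(x*y) + 3*y*z + 2*cos(x) - 2*cos(y)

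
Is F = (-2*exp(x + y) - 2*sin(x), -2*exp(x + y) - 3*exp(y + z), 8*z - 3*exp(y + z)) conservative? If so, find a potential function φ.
Yes, F is conservative. φ = 4*z**2 - 2*exp(x + y) - 3*exp(y + z) + 2*cos(x)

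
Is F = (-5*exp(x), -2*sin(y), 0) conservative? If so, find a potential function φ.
Yes, F is conservative. φ = -5*exp(x) + 2*cos(y)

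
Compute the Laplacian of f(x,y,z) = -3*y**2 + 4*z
-6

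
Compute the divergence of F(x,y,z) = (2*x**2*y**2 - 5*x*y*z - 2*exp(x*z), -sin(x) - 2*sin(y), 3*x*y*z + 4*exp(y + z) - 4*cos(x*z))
4*x*y**2 + 3*x*y + 4*x*sin(x*z) - 5*y*z - 2*z*exp(x*z) + 4*exp(y + z) - 2*cos(y)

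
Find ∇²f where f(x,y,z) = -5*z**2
-10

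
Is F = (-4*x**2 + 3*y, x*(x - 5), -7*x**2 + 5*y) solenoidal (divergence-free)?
No, ∇·F = -8*x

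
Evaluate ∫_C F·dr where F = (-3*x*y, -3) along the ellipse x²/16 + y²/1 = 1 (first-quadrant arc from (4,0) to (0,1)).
13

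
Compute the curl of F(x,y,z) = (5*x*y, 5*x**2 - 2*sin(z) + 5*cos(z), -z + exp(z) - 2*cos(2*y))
(4*sin(2*y) + 5*sin(z) + 2*cos(z), 0, 5*x)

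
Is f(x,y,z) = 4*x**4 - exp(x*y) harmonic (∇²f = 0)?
No, ∇²f = -x**2*exp(x*y) + 48*x**2 - y**2*exp(x*y)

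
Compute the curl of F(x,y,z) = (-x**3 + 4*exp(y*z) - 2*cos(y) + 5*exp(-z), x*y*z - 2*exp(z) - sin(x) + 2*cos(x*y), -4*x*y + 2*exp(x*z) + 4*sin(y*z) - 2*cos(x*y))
(-x*y + 2*x*sin(x*y) - 4*x + 4*z*cos(y*z) + 2*exp(z), 4*y*exp(y*z) - 2*y*sin(x*y) + 4*y - 2*z*exp(x*z) - 5*exp(-z), y*z - 2*y*sin(x*y) - 4*z*exp(y*z) - 2*sin(y) - cos(x))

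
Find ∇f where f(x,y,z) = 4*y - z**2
(0, 4, -2*z)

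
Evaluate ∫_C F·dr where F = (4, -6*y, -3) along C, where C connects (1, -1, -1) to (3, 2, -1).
-1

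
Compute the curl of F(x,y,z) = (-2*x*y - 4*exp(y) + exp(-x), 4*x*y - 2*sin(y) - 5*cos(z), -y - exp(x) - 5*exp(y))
(-5*exp(y) - 5*sin(z) - 1, exp(x), 2*x + 4*y + 4*exp(y))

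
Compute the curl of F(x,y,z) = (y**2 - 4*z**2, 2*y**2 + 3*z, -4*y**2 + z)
(-8*y - 3, -8*z, -2*y)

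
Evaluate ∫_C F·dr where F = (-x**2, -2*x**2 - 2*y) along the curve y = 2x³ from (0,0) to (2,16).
-5032/15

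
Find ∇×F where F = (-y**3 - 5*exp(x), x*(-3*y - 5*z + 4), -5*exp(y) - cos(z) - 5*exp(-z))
(5*x - 5*exp(y), 0, 3*y**2 - 3*y - 5*z + 4)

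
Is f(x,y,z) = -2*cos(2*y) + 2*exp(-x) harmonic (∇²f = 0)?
No, ∇²f = 8*cos(2*y) + 2*exp(-x)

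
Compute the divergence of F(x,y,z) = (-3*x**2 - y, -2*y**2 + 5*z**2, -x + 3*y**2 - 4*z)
-6*x - 4*y - 4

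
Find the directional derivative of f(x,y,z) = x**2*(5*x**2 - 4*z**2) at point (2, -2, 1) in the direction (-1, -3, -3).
-48*sqrt(19)/19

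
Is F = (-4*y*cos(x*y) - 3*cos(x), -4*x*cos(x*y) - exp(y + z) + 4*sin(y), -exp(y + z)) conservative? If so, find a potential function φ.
Yes, F is conservative. φ = -exp(y + z) - 3*sin(x) - 4*sin(x*y) - 4*cos(y)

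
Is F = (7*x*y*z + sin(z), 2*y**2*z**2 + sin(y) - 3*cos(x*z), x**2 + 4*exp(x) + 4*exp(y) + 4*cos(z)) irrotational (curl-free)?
No, ∇×F = (-3*x*sin(x*z) - 4*y**2*z + 4*exp(y), 7*x*y - 2*x - 4*exp(x) + cos(z), z*(-7*x + 3*sin(x*z)))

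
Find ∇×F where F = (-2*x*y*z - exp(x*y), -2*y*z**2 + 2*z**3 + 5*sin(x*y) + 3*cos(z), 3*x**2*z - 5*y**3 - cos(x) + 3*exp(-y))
(-15*y**2 + 4*y*z - 6*z**2 + 3*sin(z) - 3*exp(-y), -2*x*y - 6*x*z - sin(x), 2*x*z + x*exp(x*y) + 5*y*cos(x*y))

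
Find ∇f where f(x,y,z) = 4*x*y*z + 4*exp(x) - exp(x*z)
(4*y*z - z*exp(x*z) + 4*exp(x), 4*x*z, x*(4*y - exp(x*z)))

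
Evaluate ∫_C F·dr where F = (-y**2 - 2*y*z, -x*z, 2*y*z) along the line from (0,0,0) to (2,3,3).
-6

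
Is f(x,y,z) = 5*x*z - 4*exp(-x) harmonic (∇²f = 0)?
No, ∇²f = -4*exp(-x)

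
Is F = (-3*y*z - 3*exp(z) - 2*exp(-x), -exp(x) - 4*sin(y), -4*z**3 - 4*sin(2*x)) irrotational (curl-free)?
No, ∇×F = (0, -3*y - 3*exp(z) + 8*cos(2*x), 3*z - exp(x))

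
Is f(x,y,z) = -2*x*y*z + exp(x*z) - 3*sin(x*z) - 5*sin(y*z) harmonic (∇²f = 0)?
No, ∇²f = x**2*exp(x*z) + 3*x**2*sin(x*z) + 5*y**2*sin(y*z) + z**2*(exp(x*z) + 3*sin(x*z)) + 5*z**2*sin(y*z)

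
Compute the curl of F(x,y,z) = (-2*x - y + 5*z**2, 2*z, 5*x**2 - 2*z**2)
(-2, -10*x + 10*z, 1)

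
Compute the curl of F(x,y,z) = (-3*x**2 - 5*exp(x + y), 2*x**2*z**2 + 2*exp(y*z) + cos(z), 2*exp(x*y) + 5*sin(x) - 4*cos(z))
(-4*x**2*z + 2*x*exp(x*y) - 2*y*exp(y*z) + sin(z), -2*y*exp(x*y) - 5*cos(x), 4*x*z**2 + 5*exp(x + y))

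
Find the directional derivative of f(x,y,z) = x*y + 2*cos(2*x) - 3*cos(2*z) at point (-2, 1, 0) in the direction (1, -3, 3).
sqrt(19)*(4*sin(4) + 7)/19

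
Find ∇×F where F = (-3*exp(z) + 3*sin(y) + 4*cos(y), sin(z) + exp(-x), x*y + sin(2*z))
(x - cos(z), -y - 3*exp(z), 4*sin(y) - 3*cos(y) - exp(-x))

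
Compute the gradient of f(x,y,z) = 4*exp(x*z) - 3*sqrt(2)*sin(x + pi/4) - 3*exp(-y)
(4*z*exp(x*z) - 3*sqrt(2)*cos(x + pi/4), 3*exp(-y), 4*x*exp(x*z))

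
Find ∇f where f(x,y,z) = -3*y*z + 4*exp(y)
(0, -3*z + 4*exp(y), -3*y)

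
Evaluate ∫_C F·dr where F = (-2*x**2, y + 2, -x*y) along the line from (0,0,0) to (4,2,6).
-158/3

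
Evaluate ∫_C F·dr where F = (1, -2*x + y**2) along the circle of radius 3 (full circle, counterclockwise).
-18*pi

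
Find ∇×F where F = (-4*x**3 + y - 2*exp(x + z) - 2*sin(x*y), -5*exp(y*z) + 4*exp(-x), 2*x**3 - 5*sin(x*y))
(-5*x*cos(x*y) + 5*y*exp(y*z), -6*x**2 + 5*y*cos(x*y) - 2*exp(x + z), 2*x*cos(x*y) - 1 - 4*exp(-x))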